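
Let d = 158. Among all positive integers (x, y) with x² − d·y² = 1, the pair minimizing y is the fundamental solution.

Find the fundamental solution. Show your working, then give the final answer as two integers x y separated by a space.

7743 616

d=158: √d = [12; 1,1,3,12,3,1,1,24] (ℓ=8, even), read p_7/q_7
step 0: (12, 1)  from 12·(1,0) + (0,1)
step 1: (13, 1)  from 1·(12,1) + (1,0)
step 2: (25, 2)  from 1·(13,1) + (12,1)
…
step 4: (1081, 86)  from 12·(88,7) + (25,2)
step 5: (3331, 265)  from 3·(1081,86) + (88,7)
step 6: (4412, 351)  from 1·(3331,265) + (1081,86)
step 7: (7743, 616)  from 1·(4412,351) + (3331,265)
fundamental: x₁=7743, y₁=616  (since 59954049 − 158·379456 = 1)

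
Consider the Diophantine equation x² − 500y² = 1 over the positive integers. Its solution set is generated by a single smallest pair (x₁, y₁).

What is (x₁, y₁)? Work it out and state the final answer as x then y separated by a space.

930249 41602

d=500: √d = [22; 2,1,3,2,1,…,1,2,44] (ℓ=14, even), read p_13/q_13
a_0=22:  p_0=22·1+0=22,  q_0=22·0+1=1
a_1=2:  p_1=2·22+1=45,  q_1=2·1+0=2
a_2=1:  p_2=1·45+22=67,  q_2=1·2+1=3
a_3=3:  p_3=3·67+45=246,  q_3=3·3+2=11
…
a_5=1:  p_5=1·559+246=805,  q_5=1·25+11=36
…
a_9=1:  p_9=1·15809+14445=30254,  q_9=1·707+646=1353
a_10=2:  p_10=2·30254+15809=76317,  q_10=2·1353+707=3413
a_11=3:  p_11=3·76317+30254=259205,  q_11=3·3413+1353=11592
a_12=1:  p_12=1·259205+76317=335522,  q_12=1·11592+3413=15005
a_13=2:  p_13=2·335522+259205=930249,  q_13=2·15005+11592=41602
→ (930249, 41602).  Check: 930249²=865363202001, 500·41602²=865363202000, difference 1.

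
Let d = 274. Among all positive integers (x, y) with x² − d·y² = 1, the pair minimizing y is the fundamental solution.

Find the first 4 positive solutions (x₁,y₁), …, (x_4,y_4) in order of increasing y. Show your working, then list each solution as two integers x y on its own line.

√274 → a₀=16, period (1,1,4,4,1,1,32); ℓ=7 odd so k=13
k=0  a_k=16  p_k/q_k = 16/1
k=1  a_k=1  p_k/q_k = 17/1
…
k=3  a_k=4  p_k/q_k = 149/9
…
k=6  a_k=1  p_k/q_k = 1407/85
…
k=8  a_k=1  p_k/q_k = 47209/2852
…
k=10  a_k=4  p_k/q_k = 419253/25328
…
k=12  a_k=1  p_k/q_k = 2189276/132259
k=13  a_k=1  p_k/q_k = 3959299/239190
→ (3959299, 239190).  Check: 3959299²=15676048571401, 274·239190²=15676048571400, difference 1.
n=2: (3959299,239190)∘(3959299,239190) = (3959299·3959299+274·239190·239190, 3959299·239190+239190·3959299) = (31352097142801,1894049455620)
n=3: (31352097142801,1894049455620)∘(3959299,239190) = (3959299·31352097142801+274·239190·1894049455620, 3959299·1894049455620+239190·31352097142801) = (248264653730785753699,14998216231173381570)
n=4: (248264653730785753699,14998216231173381570)∘(3959299,239190) = (3959299·248264653730785753699+274·239190·14998216231173381570, 3959299·14998216231173381570+239190·248264653730785753699) = (1965907990503261255572251201,118764845051735182903983240)

3959299 239190
31352097142801 1894049455620
248264653730785753699 14998216231173381570
1965907990503261255572251201 118764845051735182903983240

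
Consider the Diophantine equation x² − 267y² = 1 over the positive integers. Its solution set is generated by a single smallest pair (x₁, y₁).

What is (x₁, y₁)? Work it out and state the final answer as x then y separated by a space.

2402 147

[16; 2,1,15,1,2,32] for √267; ℓ=6 ⇒ convergent index 5
step 0: (16, 1)  from 16·(1,0) + (0,1)
step 1: (33, 2)  from 2·(16,1) + (1,0)
…
step 3: (768, 47)  from 15·(49,3) + (33,2)
step 4: (817, 50)  from 1·(768,47) + (49,3)
step 5: (2402, 147)  from 2·(817,50) + (768,47)
→ (2402, 147).  Check: 2402²=5769604, 267·147²=5769603, difference 1.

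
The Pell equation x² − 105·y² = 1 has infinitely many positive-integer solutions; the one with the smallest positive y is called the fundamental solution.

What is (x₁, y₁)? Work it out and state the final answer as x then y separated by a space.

[10; 4,20] for √105; ℓ=2 ⇒ convergent index 1
i=0: a=10 ⇒ p=10, q=1
i=1: a=4 ⇒ p=41, q=4
→ (41, 4).  Check: 41²=1681, 105·4²=1680, difference 1.

41 4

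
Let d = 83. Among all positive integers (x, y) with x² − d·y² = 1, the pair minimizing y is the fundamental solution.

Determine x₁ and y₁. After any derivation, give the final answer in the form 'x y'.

82 9

√83 → a₀=9, period (9,18); ℓ=2 even so k=1
a_0=9:  p_0=9·1+0=9,  q_0=9·0+1=1
a_1=9:  p_1=9·9+1=82,  q_1=9·1+0=9
(x₁, y₁) = (82, 9);  82² − 83·9² = 1 ✓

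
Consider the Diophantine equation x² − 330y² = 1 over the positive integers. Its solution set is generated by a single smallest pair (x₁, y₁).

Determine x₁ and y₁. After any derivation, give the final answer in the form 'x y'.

109 6

√330 = [18; 6,36, …], period ℓ=2 (even) → k=1
i=0: a=18 ⇒ p=18, q=1
i=1: a=6 ⇒ p=109, q=6
→ (109, 6).  Check: 109²=11881, 330·6²=11880, difference 1.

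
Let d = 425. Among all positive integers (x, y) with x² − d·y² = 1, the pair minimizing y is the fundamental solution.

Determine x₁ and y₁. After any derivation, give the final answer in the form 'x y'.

√425 = [20; 1,1,1,1,1,1,40, …], period ℓ=7 (odd) → k=13
step 0: (20, 1)  from 20·(1,0) + (0,1)
step 1: (21, 1)  from 1·(20,1) + (1,0)
…
step 4: (103, 5)  from 1·(62,3) + (41,2)
step 5: (165, 8)  from 1·(103,5) + (62,3)
step 6: (268, 13)  from 1·(165,8) + (103,5)
…
step 11: (55229, 2679)  from 1·(33191,1610) + (22038,1069)
step 12: (88420, 4289)  from 1·(55229,2679) + (33191,1610)
step 13: (143649, 6968)  from 1·(88420,4289) + (55229,2679)
(x₁, y₁) = (143649, 6968);  143649² − 425·6968² = 1 ✓

143649 6968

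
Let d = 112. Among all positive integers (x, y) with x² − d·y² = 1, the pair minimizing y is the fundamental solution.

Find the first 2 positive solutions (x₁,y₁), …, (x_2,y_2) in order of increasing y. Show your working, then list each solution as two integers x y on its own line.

127 12
32257 3048

√112 = [10; 1,1,2,1,1,20, …], period ℓ=6 (even) → k=5
k=0  a_k=10  p_k/q_k = 10/1
…
k=4  a_k=1  p_k/q_k = 74/7
k=5  a_k=1  p_k/q_k = 127/12
→ (127, 12).  Check: 127²=16129, 112·12²=16128, difference 1.
n=2: (127,12)∘(127,12) = (127·127+112·12·12, 127·12+12·127) = (32257,3048)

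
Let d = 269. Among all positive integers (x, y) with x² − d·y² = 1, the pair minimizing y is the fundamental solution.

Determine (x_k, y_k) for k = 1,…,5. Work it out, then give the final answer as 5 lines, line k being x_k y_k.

13449 820
361751201 22056360
9730383791049 593271970460
261727862849884801 15957829439376720
7039956045205817586249 429233695667083044100

√269 → a₀=16, period (2,2,32); ℓ=3 odd so k=5
a_0=16:  p_0=16·1+0=16,  q_0=16·0+1=1
…
a_4=2:  p_4=2·2657+82=5396,  q_4=2·162+5=329
a_5=2:  p_5=2·5396+2657=13449,  q_5=2·329+162=820
(x₁, y₁) = (13449, 820);  13449² − 269·820² = 1 ✓
k=2:  x_2 = 13449·13449+269·820·820 = 361751201,  y_2 = 13449·820+820·13449 = 22056360
k=3:  x_3 = 13449·361751201+269·820·22056360 = 9730383791049,  y_3 = 13449·22056360+820·361751201 = 593271970460
k=4:  x_4 = 13449·9730383791049+269·820·593271970460 = 261727862849884801,  y_4 = 13449·593271970460+820·9730383791049 = 15957829439376720
k=5:  x_5 = 13449·261727862849884801+269·820·15957829439376720 = 7039956045205817586249,  y_5 = 13449·15957829439376720+820·261727862849884801 = 429233695667083044100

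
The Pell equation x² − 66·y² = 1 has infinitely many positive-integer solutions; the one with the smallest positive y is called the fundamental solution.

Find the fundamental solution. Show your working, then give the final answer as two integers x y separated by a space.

[8; 8,16] for √66; ℓ=2 ⇒ convergent index 1
step 0: (8, 1)  from 8·(1,0) + (0,1)
step 1: (65, 8)  from 8·(8,1) + (1,0)
fundamental: x₁=65, y₁=8  (since 4225 − 66·64 = 1)

65 8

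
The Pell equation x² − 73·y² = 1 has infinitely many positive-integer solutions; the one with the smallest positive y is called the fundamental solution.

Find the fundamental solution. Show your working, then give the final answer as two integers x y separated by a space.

2281249 267000

[8; 1,1,5,5,1,1,16] for √73; ℓ=7 ⇒ convergent index 13
step 0: (8, 1)  from 8·(1,0) + (0,1)
…
step 2: (17, 2)  from 1·(9,1) + (8,1)
step 3: (94, 11)  from 5·(17,2) + (9,1)
step 4: (487, 57)  from 5·(94,11) + (17,2)
step 5: (581, 68)  from 1·(487,57) + (94,11)
step 6: (1068, 125)  from 1·(581,68) + (487,57)
…
step 8: (18737, 2193)  from 1·(17669,2068) + (1068,125)
step 9: (36406, 4261)  from 1·(18737,2193) + (17669,2068)
…
step 11: (1040241, 121751)  from 5·(200767,23498) + (36406,4261)
step 12: (1241008, 145249)  from 1·(1040241,121751) + (200767,23498)
step 13: (2281249, 267000)  from 1·(1241008,145249) + (1040241,121751)
fundamental: x₁=2281249, y₁=267000  (since 5204097000001 − 73·71289000000 = 1)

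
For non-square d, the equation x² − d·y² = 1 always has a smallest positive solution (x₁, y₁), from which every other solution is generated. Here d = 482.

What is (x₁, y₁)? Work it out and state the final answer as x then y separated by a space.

√482 = [21; 1,20,1,42, …], period ℓ=4 (even) → k=3
i=0: a=21 ⇒ p=21, q=1
…
i=2: a=20 ⇒ p=461, q=21
i=3: a=1 ⇒ p=483, q=22
fundamental: x₁=483, y₁=22  (since 233289 − 482·484 = 1)

483 22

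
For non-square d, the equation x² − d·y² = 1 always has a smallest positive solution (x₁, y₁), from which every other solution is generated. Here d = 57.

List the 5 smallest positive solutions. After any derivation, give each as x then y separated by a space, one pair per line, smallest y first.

151 20
45601 6040
13771351 1824060
4158902401 550860080
1255974753751 166357920100

[7; 1,1,4,1,1,14] for √57; ℓ=6 ⇒ convergent index 5
step 0: (7, 1)  from 7·(1,0) + (0,1)
step 1: (8, 1)  from 1·(7,1) + (1,0)
…
step 3: (68, 9)  from 4·(15,2) + (8,1)
step 4: (83, 11)  from 1·(68,9) + (15,2)
step 5: (151, 20)  from 1·(83,11) + (68,9)
→ (151, 20).  Check: 151²=22801, 57·20²=22800, difference 1.
(x_2, y_2) = (151·151 + 57·20·20, 151·20 + 20·151) = (45601, 6040)
(x_3, y_3) = (151·45601 + 57·20·6040, 151·6040 + 20·45601) = (13771351, 1824060)
(x_4, y_4) = (151·13771351 + 57·20·1824060, 151·1824060 + 20·13771351) = (4158902401, 550860080)
(x_5, y_5) = (151·4158902401 + 57·20·550860080, 151·550860080 + 20·4158902401) = (1255974753751, 166357920100)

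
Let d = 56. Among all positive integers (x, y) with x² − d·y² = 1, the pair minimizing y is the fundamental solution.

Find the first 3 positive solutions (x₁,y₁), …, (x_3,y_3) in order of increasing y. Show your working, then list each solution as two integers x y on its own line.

15 2
449 60
13455 1798

√56 → a₀=7, period (2,14); ℓ=2 even so k=1
i=0: a=7 ⇒ p=7, q=1
i=1: a=2 ⇒ p=15, q=2
(x₁, y₁) = (15, 2);  15² − 56·2² = 1 ✓
n=2: (15,2)∘(15,2) = (15·15+56·2·2, 15·2+2·15) = (449,60)
n=3: (449,60)∘(15,2) = (15·449+56·2·60, 15·60+2·449) = (13455,1798)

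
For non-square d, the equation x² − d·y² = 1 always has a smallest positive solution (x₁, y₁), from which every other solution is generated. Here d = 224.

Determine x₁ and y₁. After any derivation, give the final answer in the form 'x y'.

[14; 1,28] for √224; ℓ=2 ⇒ convergent index 1
k=0  a_k=14  p_k/q_k = 14/1
k=1  a_k=1  p_k/q_k = 15/1
fundamental: x₁=15, y₁=1  (since 225 − 224·1 = 1)

15 1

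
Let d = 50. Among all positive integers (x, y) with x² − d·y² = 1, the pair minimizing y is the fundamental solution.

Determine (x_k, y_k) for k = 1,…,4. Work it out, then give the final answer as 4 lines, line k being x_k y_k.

99 14
19601 2772
3880899 548842
768398401 108667944

d=50: √d = [7; 14] (ℓ=1, odd), read p_1/q_1
a_0=7:  p_0=7·1+0=7,  q_0=7·0+1=1
a_1=14:  p_1=14·7+1=99,  q_1=14·1+0=14
→ (99, 14).  Check: 99²=9801, 50·14²=9800, difference 1.
(99+14√50)^2 = 19601 + 2772√50
(99+14√50)^3 = 3880899 + 548842√50
(99+14√50)^4 = 768398401 + 108667944√50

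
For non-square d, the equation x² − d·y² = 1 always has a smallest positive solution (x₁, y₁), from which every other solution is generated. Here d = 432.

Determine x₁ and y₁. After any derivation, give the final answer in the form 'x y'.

1351 65

√432 → a₀=20, period (1,3,1,1,1,3,1,40); ℓ=8 even so k=7
k=0  a_k=20  p_k/q_k = 20/1
k=1  a_k=1  p_k/q_k = 21/1
…
k=6  a_k=3  p_k/q_k = 1060/51
k=7  a_k=1  p_k/q_k = 1351/65
(x₁, y₁) = (1351, 65);  1351² − 432·65² = 1 ✓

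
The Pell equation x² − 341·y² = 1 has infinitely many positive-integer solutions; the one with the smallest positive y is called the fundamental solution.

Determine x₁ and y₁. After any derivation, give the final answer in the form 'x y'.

√341 → a₀=18, period (2,6,1,8,2,…,6,2,36); ℓ=14 even so k=13
a_0=18:  p_0=18·1+0=18,  q_0=18·0+1=1
…
a_3=1:  p_3=1·240+37=277,  q_3=1·13+2=15
…
a_5=2:  p_5=2·2456+277=5189,  q_5=2·133+15=281
a_6=1:  p_6=1·5189+2456=7645,  q_6=1·281+133=414
…
a_8=1:  p_8=1·20479+7645=28124,  q_8=1·1109+414=1523
…
a_10=8:  p_10=8·76727+28124=641940,  q_10=8·4155+1523=34763
a_11=1:  p_11=1·641940+76727=718667,  q_11=1·34763+4155=38918
a_12=6:  p_12=6·718667+641940=4953942,  q_12=6·38918+34763=268271
a_13=2:  p_13=2·4953942+718667=10626551,  q_13=2·268271+38918=575460
fundamental: x₁=10626551, y₁=575460  (since 112923586155601 − 341·331154211600 = 1)

10626551 575460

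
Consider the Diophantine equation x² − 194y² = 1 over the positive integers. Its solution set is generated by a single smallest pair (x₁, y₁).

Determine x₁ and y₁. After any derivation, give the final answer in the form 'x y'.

d=194: √d = [13; 1,12,1,26] (ℓ=4, even), read p_3/q_3
i=0: a=13 ⇒ p=13, q=1
i=1: a=1 ⇒ p=14, q=1
i=2: a=12 ⇒ p=181, q=13
i=3: a=1 ⇒ p=195, q=14
fundamental: x₁=195, y₁=14  (since 38025 − 194·196 = 1)

195 14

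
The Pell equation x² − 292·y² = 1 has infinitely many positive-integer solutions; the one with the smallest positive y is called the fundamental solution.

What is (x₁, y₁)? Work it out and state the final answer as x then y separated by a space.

2281249 133500

√292 → a₀=17, period (11,2,1,3,8,3,1,2,11,34); ℓ=10 even so k=9
k=0  a_k=17  p_k/q_k = 17/1
k=1  a_k=11  p_k/q_k = 188/11
k=2  a_k=2  p_k/q_k = 393/23
k=3  a_k=1  p_k/q_k = 581/34
k=4  a_k=3  p_k/q_k = 2136/125
k=5  a_k=8  p_k/q_k = 17669/1034
…
k=7  a_k=1  p_k/q_k = 72812/4261
k=8  a_k=2  p_k/q_k = 200767/11749
k=9  a_k=11  p_k/q_k = 2281249/133500
fundamental: x₁=2281249, y₁=133500  (since 5204097000001 − 292·17822250000 = 1)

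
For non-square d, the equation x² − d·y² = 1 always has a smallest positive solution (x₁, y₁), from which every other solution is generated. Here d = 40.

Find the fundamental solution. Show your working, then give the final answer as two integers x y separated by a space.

√40 = [6; 3,12, …], period ℓ=2 (even) → k=1
step 0: (6, 1)  from 6·(1,0) + (0,1)
step 1: (19, 3)  from 3·(6,1) + (1,0)
fundamental: x₁=19, y₁=3  (since 361 − 40·9 = 1)

19 3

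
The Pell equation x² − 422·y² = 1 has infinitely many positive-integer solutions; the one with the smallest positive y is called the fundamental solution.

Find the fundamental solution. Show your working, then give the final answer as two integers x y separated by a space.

7022501 341850

d=422: √d = [20; 1,1,5,2,1,…,1,1,40] (ℓ=14, even), read p_13/q_13
a_0=20:  p_0=20·1+0=20,  q_0=20·0+1=1
a_1=1:  p_1=1·20+1=21,  q_1=1·1+0=1
…
a_4=2:  p_4=2·226+41=493,  q_4=2·11+2=24
…
a_8=3:  p_8=3·53719+2650=163807,  q_8=3·2615+129=7974
a_9=1:  p_9=1·163807+53719=217526,  q_9=1·7974+2615=10589
…
a_11=5:  p_11=5·598859+217526=3211821,  q_11=5·29152+10589=156349
a_12=1:  p_12=1·3211821+598859=3810680,  q_12=1·156349+29152=185501
a_13=1:  p_13=1·3810680+3211821=7022501,  q_13=1·185501+156349=341850
fundamental: x₁=7022501, y₁=341850  (since 49315520295001 − 422·116861422500 = 1)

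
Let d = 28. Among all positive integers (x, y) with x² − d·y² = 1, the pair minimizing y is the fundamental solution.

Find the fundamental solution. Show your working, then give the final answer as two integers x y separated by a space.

√28 → a₀=5, period (3,2,3,10); ℓ=4 even so k=3
k=0  a_k=5  p_k/q_k = 5/1
k=1  a_k=3  p_k/q_k = 16/3
k=2  a_k=2  p_k/q_k = 37/7
k=3  a_k=3  p_k/q_k = 127/24
fundamental: x₁=127, y₁=24  (since 16129 − 28·576 = 1)

127 24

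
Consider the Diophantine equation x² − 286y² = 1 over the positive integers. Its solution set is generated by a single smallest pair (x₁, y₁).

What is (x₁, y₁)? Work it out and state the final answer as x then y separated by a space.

d=286: √d = [16; 1,10,3,3,2,3,3,10,1,32] (ℓ=10, even), read p_9/q_9
i=0: a=16 ⇒ p=16, q=1
i=1: a=1 ⇒ p=17, q=1
…
i=3: a=3 ⇒ p=575, q=34
…
i=7: a=3 ⇒ p=49703, q=2939
i=8: a=10 ⇒ p=512132, q=30283
i=9: a=1 ⇒ p=561835, q=33222
fundamental: x₁=561835, y₁=33222  (since 315658567225 − 286·1103701284 = 1)

561835 33222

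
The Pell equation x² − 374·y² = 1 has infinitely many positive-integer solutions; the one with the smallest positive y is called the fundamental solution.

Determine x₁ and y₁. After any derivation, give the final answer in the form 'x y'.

√374 = [19; 2,1,18,1,2,38, …], period ℓ=6 (even) → k=5
step 0: (19, 1)  from 19·(1,0) + (0,1)
step 1: (39, 2)  from 2·(19,1) + (1,0)
step 2: (58, 3)  from 1·(39,2) + (19,1)
step 3: (1083, 56)  from 18·(58,3) + (39,2)
step 4: (1141, 59)  from 1·(1083,56) + (58,3)
step 5: (3365, 174)  from 2·(1141,59) + (1083,56)
fundamental: x₁=3365, y₁=174  (since 11323225 − 374·30276 = 1)

3365 174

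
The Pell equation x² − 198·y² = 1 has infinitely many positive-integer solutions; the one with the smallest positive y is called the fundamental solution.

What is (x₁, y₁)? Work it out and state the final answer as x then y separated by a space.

[14; 14,28] for √198; ℓ=2 ⇒ convergent index 1
a_0=14:  p_0=14·1+0=14,  q_0=14·0+1=1
a_1=14:  p_1=14·14+1=197,  q_1=14·1+0=14
fundamental: x₁=197, y₁=14  (since 38809 − 198·196 = 1)

197 14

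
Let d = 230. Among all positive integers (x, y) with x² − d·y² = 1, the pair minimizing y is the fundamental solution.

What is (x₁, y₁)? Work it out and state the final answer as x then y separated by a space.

√230 → a₀=15, period (6,30); ℓ=2 even so k=1
step 0: (15, 1)  from 15·(1,0) + (0,1)
step 1: (91, 6)  from 6·(15,1) + (1,0)
→ (91, 6).  Check: 91²=8281, 230·6²=8280, difference 1.

91 6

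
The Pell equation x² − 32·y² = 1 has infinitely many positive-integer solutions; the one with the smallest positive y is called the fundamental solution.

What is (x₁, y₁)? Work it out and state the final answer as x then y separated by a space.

17 3

[5; 1,1,1,10] for √32; ℓ=4 ⇒ convergent index 3
step 0: (5, 1)  from 5·(1,0) + (0,1)
step 1: (6, 1)  from 1·(5,1) + (1,0)
step 2: (11, 2)  from 1·(6,1) + (5,1)
step 3: (17, 3)  from 1·(11,2) + (6,1)
(x₁, y₁) = (17, 3);  17² − 32·3² = 1 ✓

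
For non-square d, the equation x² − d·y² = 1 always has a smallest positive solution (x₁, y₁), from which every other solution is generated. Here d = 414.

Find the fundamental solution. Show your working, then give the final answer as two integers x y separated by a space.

√414 → a₀=20, period (2,1,7,2,7,1,2,40); ℓ=8 even so k=7
step 0: (20, 1)  from 20·(1,0) + (0,1)
…
step 2: (61, 3)  from 1·(41,2) + (20,1)
step 3: (468, 23)  from 7·(61,3) + (41,2)
step 4: (997, 49)  from 2·(468,23) + (61,3)
…
step 6: (8444, 415)  from 1·(7447,366) + (997,49)
step 7: (24335, 1196)  from 2·(8444,415) + (7447,366)
fundamental: x₁=24335, y₁=1196  (since 592192225 − 414·1430416 = 1)

24335 1196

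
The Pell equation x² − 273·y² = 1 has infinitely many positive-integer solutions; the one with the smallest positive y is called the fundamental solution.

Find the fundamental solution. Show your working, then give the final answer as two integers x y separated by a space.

√273 = [16; 1,1,10,1,1,32, …], period ℓ=6 (even) → k=5
a_0=16:  p_0=16·1+0=16,  q_0=16·0+1=1
…
a_2=1:  p_2=1·17+16=33,  q_2=1·1+1=2
a_3=10:  p_3=10·33+17=347,  q_3=10·2+1=21
a_4=1:  p_4=1·347+33=380,  q_4=1·21+2=23
a_5=1:  p_5=1·380+347=727,  q_5=1·23+21=44
→ (727, 44).  Check: 727²=528529, 273·44²=528528, difference 1.

727 44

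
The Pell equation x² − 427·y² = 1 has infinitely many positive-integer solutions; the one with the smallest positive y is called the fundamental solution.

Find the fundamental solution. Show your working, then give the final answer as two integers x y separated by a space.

62 3

√427 = [20; 1,1,1,40, …], period ℓ=4 (even) → k=3
step 0: (20, 1)  from 20·(1,0) + (0,1)
…
step 2: (41, 2)  from 1·(21,1) + (20,1)
step 3: (62, 3)  from 1·(41,2) + (21,1)
(x₁, y₁) = (62, 3);  62² − 427·3² = 1 ✓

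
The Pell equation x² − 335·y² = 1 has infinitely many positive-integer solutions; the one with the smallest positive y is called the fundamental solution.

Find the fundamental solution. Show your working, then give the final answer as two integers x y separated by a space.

[18; 3,3,3,36] for √335; ℓ=4 ⇒ convergent index 3
i=0: a=18 ⇒ p=18, q=1
…
i=2: a=3 ⇒ p=183, q=10
i=3: a=3 ⇒ p=604, q=33
fundamental: x₁=604, y₁=33  (since 364816 − 335·1089 = 1)

604 33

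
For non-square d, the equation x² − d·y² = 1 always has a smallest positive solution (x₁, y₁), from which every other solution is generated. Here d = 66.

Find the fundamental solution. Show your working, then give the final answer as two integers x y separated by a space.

d=66: √d = [8; 8,16] (ℓ=2, even), read p_1/q_1
i=0: a=8 ⇒ p=8, q=1
i=1: a=8 ⇒ p=65, q=8
→ (65, 8).  Check: 65²=4225, 66·8²=4224, difference 1.

65 8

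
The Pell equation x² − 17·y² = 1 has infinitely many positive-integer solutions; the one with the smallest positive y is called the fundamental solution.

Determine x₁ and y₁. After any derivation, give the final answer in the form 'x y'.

[4; 8] for √17; ℓ=1 ⇒ convergent index 1
step 0: (4, 1)  from 4·(1,0) + (0,1)
step 1: (33, 8)  from 8·(4,1) + (1,0)
(x₁, y₁) = (33, 8);  33² − 17·8² = 1 ✓

33 8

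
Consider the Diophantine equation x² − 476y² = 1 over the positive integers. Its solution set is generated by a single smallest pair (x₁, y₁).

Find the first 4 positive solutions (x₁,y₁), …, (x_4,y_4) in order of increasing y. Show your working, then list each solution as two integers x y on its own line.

√476 → a₀=21, period (1,4,2,10,2,4,1,42); ℓ=8 even so k=7
i=0: a=21 ⇒ p=21, q=1
i=1: a=1 ⇒ p=22, q=1
…
i=3: a=2 ⇒ p=240, q=11
…
i=5: a=2 ⇒ p=5258, q=241
i=6: a=4 ⇒ p=23541, q=1079
i=7: a=1 ⇒ p=28799, q=1320
→ (28799, 1320).  Check: 28799²=829382401, 476·1320²=829382400, difference 1.
(x_2, y_2) = (28799·28799 + 476·1320·1320, 28799·1320 + 1320·28799) = (1658764801, 76029360)
(x_3, y_3) = (28799·1658764801 + 476·1320·76029360, 28799·76029360 + 1320·1658764801) = (95541534979199, 4379139075960)
(x_4, y_4) = (28799·95541534979199 + 476·1320·4379139075960, 28799·4379139075960 + 1320·95541534979199) = (5503001330073139201, 252229652421114720)

28799 1320
1658764801 76029360
95541534979199 4379139075960
5503001330073139201 252229652421114720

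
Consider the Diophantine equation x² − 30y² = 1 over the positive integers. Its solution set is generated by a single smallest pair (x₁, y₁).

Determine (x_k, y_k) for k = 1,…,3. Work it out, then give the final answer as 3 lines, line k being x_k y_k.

11 2
241 44
5291 966

[5; 2,10] for √30; ℓ=2 ⇒ convergent index 1
a_0=5:  p_0=5·1+0=5,  q_0=5·0+1=1
a_1=2:  p_1=2·5+1=11,  q_1=2·1+0=2
(x₁, y₁) = (11, 2);  11² − 30·2² = 1 ✓
(x_2, y_2) = (11·11 + 30·2·2, 11·2 + 2·11) = (241, 44)
(x_3, y_3) = (11·241 + 30·2·44, 11·44 + 2·241) = (5291, 966)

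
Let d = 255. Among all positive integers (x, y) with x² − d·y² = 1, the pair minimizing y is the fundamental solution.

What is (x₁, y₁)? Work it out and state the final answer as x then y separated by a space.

16 1

[15; 1,30] for √255; ℓ=2 ⇒ convergent index 1
i=0: a=15 ⇒ p=15, q=1
i=1: a=1 ⇒ p=16, q=1
(x₁, y₁) = (16, 1);  16² − 255·1² = 1 ✓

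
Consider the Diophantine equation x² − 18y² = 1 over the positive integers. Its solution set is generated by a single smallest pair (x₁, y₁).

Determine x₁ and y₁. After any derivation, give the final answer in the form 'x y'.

√18 = [4; 4,8, …], period ℓ=2 (even) → k=1
k=0  a_k=4  p_k/q_k = 4/1
k=1  a_k=4  p_k/q_k = 17/4
(x₁, y₁) = (17, 4);  17² − 18·4² = 1 ✓

17 4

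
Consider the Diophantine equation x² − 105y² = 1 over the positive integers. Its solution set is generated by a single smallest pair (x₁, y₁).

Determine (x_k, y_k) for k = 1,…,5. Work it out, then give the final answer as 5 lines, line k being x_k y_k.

41 4
3361 328
275561 26892
22592641 2204816
1852321001 180768020

[10; 4,20] for √105; ℓ=2 ⇒ convergent index 1
a_0=10:  p_0=10·1+0=10,  q_0=10·0+1=1
a_1=4:  p_1=4·10+1=41,  q_1=4·1+0=4
fundamental: x₁=41, y₁=4  (since 1681 − 105·16 = 1)
k=2:  x_2 = 41·41+105·4·4 = 3361,  y_2 = 41·4+4·41 = 328
k=3:  x_3 = 41·3361+105·4·328 = 275561,  y_3 = 41·328+4·3361 = 26892
k=4:  x_4 = 41·275561+105·4·26892 = 22592641,  y_4 = 41·26892+4·275561 = 2204816
k=5:  x_5 = 41·22592641+105·4·2204816 = 1852321001,  y_5 = 41·2204816+4·22592641 = 180768020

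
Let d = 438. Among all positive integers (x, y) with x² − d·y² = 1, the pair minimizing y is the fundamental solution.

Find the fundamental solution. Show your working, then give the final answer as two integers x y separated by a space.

√438 = [20; 1,12,1,40, …], period ℓ=4 (even) → k=3
k=0  a_k=20  p_k/q_k = 20/1
k=1  a_k=1  p_k/q_k = 21/1
k=2  a_k=12  p_k/q_k = 272/13
k=3  a_k=1  p_k/q_k = 293/14
→ (293, 14).  Check: 293²=85849, 438·14²=85848, difference 1.

293 14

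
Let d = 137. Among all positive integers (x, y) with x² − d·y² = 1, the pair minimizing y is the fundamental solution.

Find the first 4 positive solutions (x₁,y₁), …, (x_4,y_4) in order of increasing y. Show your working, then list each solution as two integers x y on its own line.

6083073 519712
74007554246657 6322892069952
900386710067742990849 76925228065277725280
10954236171143757109591351297 935883555725460013412300928

[11; 1,2,2,1,1,2,2,1,22] for √137; ℓ=9 ⇒ convergent index 17
step 0: (11, 1)  from 11·(1,0) + (0,1)
step 1: (12, 1)  from 1·(11,1) + (1,0)
step 2: (35, 3)  from 2·(12,1) + (11,1)
…
step 5: (199, 17)  from 1·(117,10) + (82,7)
step 6: (515, 44)  from 2·(199,17) + (117,10)
step 7: (1229, 105)  from 2·(515,44) + (199,17)
step 8: (1744, 149)  from 1·(1229,105) + (515,44)
step 9: (39597, 3383)  from 22·(1744,149) + (1229,105)
step 10: (41341, 3532)  from 1·(39597,3383) + (1744,149)
step 11: (122279, 10447)  from 2·(41341,3532) + (39597,3383)
step 12: (285899, 24426)  from 2·(122279,10447) + (41341,3532)
step 13: (408178, 34873)  from 1·(285899,24426) + (122279,10447)
…
step 15: (1796332, 153471)  from 2·(694077,59299) + (408178,34873)
step 16: (4286741, 366241)  from 2·(1796332,153471) + (694077,59299)
step 17: (6083073, 519712)  from 1·(4286741,366241) + (1796332,153471)
→ (6083073, 519712).  Check: 6083073²=37003777123329, 137·519712²=37003777123328, difference 1.
(x_2, y_2) = (6083073·6083073 + 137·519712·519712, 6083073·519712 + 519712·6083073) = (74007554246657, 6322892069952)
(x_3, y_3) = (6083073·74007554246657 + 137·519712·6322892069952, 6083073·6322892069952 + 519712·74007554246657) = (900386710067742990849, 76925228065277725280)
(x_4, y_4) = (6083073·900386710067742990849 + 137·519712·76925228065277725280, 6083073·76925228065277725280 + 519712·900386710067742990849) = (10954236171143757109591351297, 935883555725460013412300928)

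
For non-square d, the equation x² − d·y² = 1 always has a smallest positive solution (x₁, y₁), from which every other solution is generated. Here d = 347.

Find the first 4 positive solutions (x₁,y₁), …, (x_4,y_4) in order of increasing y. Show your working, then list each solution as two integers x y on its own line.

[18; 1,1,1,2,4,…,1,1,36] for √347; ℓ=14 ⇒ convergent index 13
a_0=18:  p_0=18·1+0=18,  q_0=18·0+1=1
…
a_4=2:  p_4=2·56+37=149,  q_4=2·3+2=8
a_5=4:  p_5=4·149+56=652,  q_5=4·8+3=35
…
a_7=17:  p_7=17·801+652=14269,  q_7=17·43+35=766
a_8=1:  p_8=1·14269+801=15070,  q_8=1·766+43=809
…
a_12=1:  p_12=1·238717+164168=402885,  q_12=1·12815+8813=21628
a_13=1:  p_13=1·402885+238717=641602,  q_13=1·21628+12815=34443
fundamental: x₁=641602, y₁=34443  (since 411653126404 − 347·1186320249 = 1)
n=2: (641602,34443)∘(641602,34443) = (641602·641602+347·34443·34443, 641602·34443+34443·641602) = (823306252807,44197395372)
n=3: (823306252807,44197395372)∘(641602,34443) = (641602·823306252807+347·34443·44197395372, 641602·44197395372+34443·823306252807) = (1056469876826312026,56714274530897445)
n=4: (1056469876826312026,56714274530897445)∘(641602,34443) = (641602·1056469876826312026+347·34443·56714274530897445, 641602·56714274530897445+34443·1056469876826312026) = (1355666371822207590758497,72775983935101527618408)

641602 34443
823306252807 44197395372
1056469876826312026 56714274530897445
1355666371822207590758497 72775983935101527618408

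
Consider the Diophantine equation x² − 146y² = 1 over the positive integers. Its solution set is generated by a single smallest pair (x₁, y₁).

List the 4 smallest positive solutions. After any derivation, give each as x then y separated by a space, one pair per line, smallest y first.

145 12
42049 3480
12194065 1009188
3536236801 292661040

√146 = [12; 12,24, …], period ℓ=2 (even) → k=1
a_0=12:  p_0=12·1+0=12,  q_0=12·0+1=1
a_1=12:  p_1=12·12+1=145,  q_1=12·1+0=12
→ (145, 12).  Check: 145²=21025, 146·12²=21024, difference 1.
(x_2, y_2) = (145·145 + 146·12·12, 145·12 + 12·145) = (42049, 3480)
(x_3, y_3) = (145·42049 + 146·12·3480, 145·3480 + 12·42049) = (12194065, 1009188)
(x_4, y_4) = (145·12194065 + 146·12·1009188, 145·1009188 + 12·12194065) = (3536236801, 292661040)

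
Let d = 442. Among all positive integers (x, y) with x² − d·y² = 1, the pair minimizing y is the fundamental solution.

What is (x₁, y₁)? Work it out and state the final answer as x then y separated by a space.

883 42

[21; 42] for √442; ℓ=1 ⇒ convergent index 1
a_0=21:  p_0=21·1+0=21,  q_0=21·0+1=1
a_1=42:  p_1=42·21+1=883,  q_1=42·1+0=42
→ (883, 42).  Check: 883²=779689, 442·42²=779688, difference 1.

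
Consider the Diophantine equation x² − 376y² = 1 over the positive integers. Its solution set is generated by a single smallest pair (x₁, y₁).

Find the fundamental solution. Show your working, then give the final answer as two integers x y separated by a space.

[19; 2,1,1,3,1,…,1,2,38] for √376; ℓ=16 ⇒ convergent index 15
step 0: (19, 1)  from 19·(1,0) + (0,1)
…
step 9: (28834, 1487)  from 2·(12953,668) + (2928,151)
…
step 14: (837427, 43187)  from 1·(468441,24158) + (368986,19029)
step 15: (2143295, 110532)  from 2·(837427,43187) + (468441,24158)
→ (2143295, 110532).  Check: 2143295²=4593713457025, 376·110532²=4593713457024, difference 1.

2143295 110532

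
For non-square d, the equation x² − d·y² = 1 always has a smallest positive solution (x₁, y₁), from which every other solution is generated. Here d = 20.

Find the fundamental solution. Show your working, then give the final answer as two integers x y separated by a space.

9 2

d=20: √d = [4; 2,8] (ℓ=2, even), read p_1/q_1
step 0: (4, 1)  from 4·(1,0) + (0,1)
step 1: (9, 2)  from 2·(4,1) + (1,0)
fundamental: x₁=9, y₁=2  (since 81 − 20·4 = 1)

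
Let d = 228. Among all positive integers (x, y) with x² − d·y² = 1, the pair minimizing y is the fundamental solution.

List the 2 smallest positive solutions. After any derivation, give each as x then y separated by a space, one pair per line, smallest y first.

d=228: √d = [15; 10,30] (ℓ=2, even), read p_1/q_1
a_0=15:  p_0=15·1+0=15,  q_0=15·0+1=1
a_1=10:  p_1=10·15+1=151,  q_1=10·1+0=10
→ (151, 10).  Check: 151²=22801, 228·10²=22800, difference 1.
n=2: (151,10)∘(151,10) = (151·151+228·10·10, 151·10+10·151) = (45601,3020)

151 10
45601 3020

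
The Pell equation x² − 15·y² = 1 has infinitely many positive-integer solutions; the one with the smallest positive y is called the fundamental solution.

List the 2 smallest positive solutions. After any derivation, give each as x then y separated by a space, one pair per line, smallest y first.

√15 = [3; 1,6, …], period ℓ=2 (even) → k=1
step 0: (3, 1)  from 3·(1,0) + (0,1)
step 1: (4, 1)  from 1·(3,1) + (1,0)
fundamental: x₁=4, y₁=1  (since 16 − 15·1 = 1)
k=2:  x_2 = 4·4+15·1·1 = 31,  y_2 = 4·1+1·4 = 8

4 1
31 8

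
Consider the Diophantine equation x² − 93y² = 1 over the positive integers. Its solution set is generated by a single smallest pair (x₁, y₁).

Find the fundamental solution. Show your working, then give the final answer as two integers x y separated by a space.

√93 = [9; 1,1,1,4,6,4,1,1,1,18, …], period ℓ=10 (even) → k=9
k=0  a_k=9  p_k/q_k = 9/1
…
k=5  a_k=6  p_k/q_k = 839/87
…
k=7  a_k=1  p_k/q_k = 4330/449
k=8  a_k=1  p_k/q_k = 7821/811
k=9  a_k=1  p_k/q_k = 12151/1260
→ (12151, 1260).  Check: 12151²=147646801, 93·1260²=147646800, difference 1.

12151 1260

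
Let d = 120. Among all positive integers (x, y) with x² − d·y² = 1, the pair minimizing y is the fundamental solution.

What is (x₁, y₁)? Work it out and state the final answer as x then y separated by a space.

11 1

[10; 1,20] for √120; ℓ=2 ⇒ convergent index 1
step 0: (10, 1)  from 10·(1,0) + (0,1)
step 1: (11, 1)  from 1·(10,1) + (1,0)
(x₁, y₁) = (11, 1);  11² − 120·1² = 1 ✓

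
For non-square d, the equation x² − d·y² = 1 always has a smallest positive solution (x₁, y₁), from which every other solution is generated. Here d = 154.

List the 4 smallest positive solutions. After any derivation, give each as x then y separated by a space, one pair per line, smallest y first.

d=154: √d = [12; 2,2,3,1,2,1,3,2,2,24] (ℓ=10, even), read p_9/q_9
k=0  a_k=12  p_k/q_k = 12/1
k=1  a_k=2  p_k/q_k = 25/2
k=2  a_k=2  p_k/q_k = 62/5
…
k=4  a_k=1  p_k/q_k = 273/22
…
k=8  a_k=2  p_k/q_k = 8724/703
k=9  a_k=2  p_k/q_k = 21295/1716
(x₁, y₁) = (21295, 1716);  21295² − 154·1716² = 1 ✓
n=2: (21295,1716)∘(21295,1716) = (21295·21295+154·1716·1716, 21295·1716+1716·21295) = (906954049,73084440)
n=3: (906954049,73084440)∘(21295,1716) = (21295·906954049+154·1716·73084440, 21295·73084440+1716·906954049) = (38627172925615,3112666297884)
n=4: (38627172925615,3112666297884)∘(21295,1716) = (21295·38627172925615+154·1716·3112666297884, 21295·3112666297884+1716·38627172925615) = (1645131293994988801,132568457553795120)

21295 1716
906954049 73084440
38627172925615 3112666297884
1645131293994988801 132568457553795120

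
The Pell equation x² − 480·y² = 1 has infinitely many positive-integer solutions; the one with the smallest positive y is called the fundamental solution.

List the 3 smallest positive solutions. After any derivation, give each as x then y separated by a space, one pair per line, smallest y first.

241 11
116161 5302
55989361 2555553

√480 = [21; 1,9,1,42, …], period ℓ=4 (even) → k=3
a_0=21:  p_0=21·1+0=21,  q_0=21·0+1=1
a_1=1:  p_1=1·21+1=22,  q_1=1·1+0=1
a_2=9:  p_2=9·22+21=219,  q_2=9·1+1=10
a_3=1:  p_3=1·219+22=241,  q_3=1·10+1=11
fundamental: x₁=241, y₁=11  (since 58081 − 480·121 = 1)
(x_2, y_2) = (241·241 + 480·11·11, 241·11 + 11·241) = (116161, 5302)
(x_3, y_3) = (241·116161 + 480·11·5302, 241·5302 + 11·116161) = (55989361, 2555553)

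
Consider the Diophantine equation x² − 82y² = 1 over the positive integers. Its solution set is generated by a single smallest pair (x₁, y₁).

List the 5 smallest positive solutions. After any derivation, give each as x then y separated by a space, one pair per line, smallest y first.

163 18
53137 5868
17322499 1912950
5647081537 623615832
1840931258563 203296848282

√82 = [9; 18, …], period ℓ=1 (odd) → k=1
i=0: a=9 ⇒ p=9, q=1
i=1: a=18 ⇒ p=163, q=18
fundamental: x₁=163, y₁=18  (since 26569 − 82·324 = 1)
(x_2, y_2) = (163·163 + 82·18·18, 163·18 + 18·163) = (53137, 5868)
(x_3, y_3) = (163·53137 + 82·18·5868, 163·5868 + 18·53137) = (17322499, 1912950)
(x_4, y_4) = (163·17322499 + 82·18·1912950, 163·1912950 + 18·17322499) = (5647081537, 623615832)
(x_5, y_5) = (163·5647081537 + 82·18·623615832, 163·623615832 + 18·5647081537) = (1840931258563, 203296848282)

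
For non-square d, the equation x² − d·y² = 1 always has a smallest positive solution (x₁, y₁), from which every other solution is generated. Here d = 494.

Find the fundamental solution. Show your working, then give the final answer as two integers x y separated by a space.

√494 = [22; 4,2,2,1,2,1,2,2,4,44, …], period ℓ=10 (even) → k=9
step 0: (22, 1)  from 22·(1,0) + (0,1)
step 1: (89, 4)  from 4·(22,1) + (1,0)
step 2: (200, 9)  from 2·(89,4) + (22,1)
…
step 4: (689, 31)  from 1·(489,22) + (200,9)
step 5: (1867, 84)  from 2·(689,31) + (489,22)
step 6: (2556, 115)  from 1·(1867,84) + (689,31)
step 7: (6979, 314)  from 2·(2556,115) + (1867,84)
step 8: (16514, 743)  from 2·(6979,314) + (2556,115)
step 9: (73035, 3286)  from 4·(16514,743) + (6979,314)
(x₁, y₁) = (73035, 3286);  73035² − 494·3286² = 1 ✓

73035 3286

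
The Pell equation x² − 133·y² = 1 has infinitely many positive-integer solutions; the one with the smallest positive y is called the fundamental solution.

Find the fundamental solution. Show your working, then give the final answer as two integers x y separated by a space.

[11; 1,1,7,5,1,…,1,1,22] for √133; ℓ=16 ⇒ convergent index 15
a_0=11:  p_0=11·1+0=11,  q_0=11·0+1=1
a_1=1:  p_1=1·11+1=12,  q_1=1·1+0=1
a_2=1:  p_2=1·12+11=23,  q_2=1·1+1=2
…
a_4=5:  p_4=5·173+23=888,  q_4=5·15+2=77
a_5=1:  p_5=1·888+173=1061,  q_5=1·77+15=92
a_6=1:  p_6=1·1061+888=1949,  q_6=1·92+77=169
a_7=1:  p_7=1·1949+1061=3010,  q_7=1·169+92=261
…
a_10=1:  p_10=1·10979+7969=18948,  q_10=1·952+691=1643
…
a_12=5:  p_12=5·29927+18948=168583,  q_12=5·2595+1643=14618
a_13=7:  p_13=7·168583+29927=1210008,  q_13=7·14618+2595=104921
a_14=1:  p_14=1·1210008+168583=1378591,  q_14=1·104921+14618=119539
a_15=1:  p_15=1·1378591+1210008=2588599,  q_15=1·119539+104921=224460
fundamental: x₁=2588599, y₁=224460  (since 6700844782801 − 133·50382291600 = 1)

2588599 224460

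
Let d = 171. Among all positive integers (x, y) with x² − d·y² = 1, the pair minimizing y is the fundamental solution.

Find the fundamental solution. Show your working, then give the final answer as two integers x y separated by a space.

√171 = [13; 13,26, …], period ℓ=2 (even) → k=1
step 0: (13, 1)  from 13·(1,0) + (0,1)
step 1: (170, 13)  from 13·(13,1) + (1,0)
fundamental: x₁=170, y₁=13  (since 28900 − 171·169 = 1)

170 13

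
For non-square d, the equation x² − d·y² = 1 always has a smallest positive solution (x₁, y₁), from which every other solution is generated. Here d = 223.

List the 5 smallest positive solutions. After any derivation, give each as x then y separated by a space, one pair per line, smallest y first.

224 15
100351 6720
44957024 3010545
20140646401 1348717440
9022964630624 604222402575

d=223: √d = [14; 1,13,1,28] (ℓ=4, even), read p_3/q_3
step 0: (14, 1)  from 14·(1,0) + (0,1)
…
step 2: (209, 14)  from 13·(15,1) + (14,1)
step 3: (224, 15)  from 1·(209,14) + (15,1)
(x₁, y₁) = (224, 15);  224² − 223·15² = 1 ✓
k=2:  x_2 = 224·224+223·15·15 = 100351,  y_2 = 224·15+15·224 = 6720
k=3:  x_3 = 224·100351+223·15·6720 = 44957024,  y_3 = 224·6720+15·100351 = 3010545
k=4:  x_4 = 224·44957024+223·15·3010545 = 20140646401,  y_4 = 224·3010545+15·44957024 = 1348717440
k=5:  x_5 = 224·20140646401+223·15·1348717440 = 9022964630624,  y_5 = 224·1348717440+15·20140646401 = 604222402575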